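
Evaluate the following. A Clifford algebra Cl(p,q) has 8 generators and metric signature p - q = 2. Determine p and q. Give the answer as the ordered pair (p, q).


We need p + q = 8 and p - q = 2.
Adding: 2p = 8 + 2 = 10, so p = 5.
Then q = 8 - 5 = 3.
(p, q) = (5, 3)


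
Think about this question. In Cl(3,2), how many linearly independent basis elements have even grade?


Even subalgebra dimension = 2^(n-1)
n = 3 + 2 = 5
2^(5 - 1) = 2^4 = 16
Verification: sum of C(5,k) for even k = 1 + 10 + 5 = 16
Result = 16


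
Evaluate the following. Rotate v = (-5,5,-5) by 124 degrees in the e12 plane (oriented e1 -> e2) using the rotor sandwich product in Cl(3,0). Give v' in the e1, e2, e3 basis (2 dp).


Rotor R = cos(62deg) - sin(62deg)*e12
Rotation angle theta = 2 * 62 = 124 degrees in the e12 plane (e1 -> e2).
The component perpendicular to the plane (e3) is invariant: v'_3 = v3 = -5.00
cos(124deg) = -0.5592, sin(124deg) = 0.8290
v'_1 = v1*cos(theta) - v2*sin(theta) = -5*(-0.5592) - 5*0.8290 = -1.35
v'_2 = v1*sin(theta) + v2*cos(theta) = -5*0.8290 + 5*(-0.5592) = -6.94
v' = -1.35*e1 - 6.94*e2 - 5.00*e3


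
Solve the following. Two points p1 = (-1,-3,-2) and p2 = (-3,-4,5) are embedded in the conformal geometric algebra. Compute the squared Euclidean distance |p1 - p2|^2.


p1 - p2 = (2, 1, -7)
|p1 - p2|^2 = 2^2 + 1^2 + (-7)^2
= 4 + 1 + 49
= 54


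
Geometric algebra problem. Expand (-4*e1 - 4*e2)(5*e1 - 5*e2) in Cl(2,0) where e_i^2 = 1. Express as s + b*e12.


Expand: (-4*e1 - 4*e2)(5*e1 - 5*e2)
= (-4)*5*e1e1 + (-4)*(-5)*e1e2 + (-4)*5*e2e1 + (-4)*(-5)*e2e2
Using e1^2 = e2^2 = 1, e2e1 = -e1e2:
Scalar part s = (-4)*5 + (-4)*(-5) = -20 + 20 = 0
Bivector part b = (-4)*(-5) - (-4)*5 = 20 - (-20) = 40
uv = 0 + 40*e12


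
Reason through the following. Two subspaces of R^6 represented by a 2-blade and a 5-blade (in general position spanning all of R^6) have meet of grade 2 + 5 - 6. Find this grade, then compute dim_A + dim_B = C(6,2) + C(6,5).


Meet grade = grade(A) + grade(B) - n
= 2 + 5 - 6 = 1
C(6,2) = 15
C(6,5) = 6
dim_A + dim_B = 15 + 6 = 21


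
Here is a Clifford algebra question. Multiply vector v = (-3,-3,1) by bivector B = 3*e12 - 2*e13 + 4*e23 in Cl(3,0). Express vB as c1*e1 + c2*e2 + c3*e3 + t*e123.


vB has grade-1 (vector) and grade-3 (trivector) parts: vB = (v _| B) + (v ^ B).
Vector part <vB>_1:
  e1: -v2*b12 - v3*b13 = -(-3)*(3) - (1)*(-2) = 11
  e2: v1*b12 - v3*b23 = (-3)*(3) - (1)*(4) = -13
  e3: v1*b13 + v2*b23 = (-3)*(-2) + (-3)*(4) = -6
Trivector part <vB>_3:
  e123: v1*b23 - v2*b13 + v3*b12 = (-3)*(4) - (-3)*(-2) + (1)*(3) = -15
vB = 11*e1 - 13*e2 - 6*e3 - 15*e123


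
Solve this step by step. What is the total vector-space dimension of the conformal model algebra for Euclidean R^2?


The conformal model of R^2 uses Cl(3,1): the 2 Euclidean generators plus two extra orthogonal generators e+ (e+^2 = +1) and e- (e-^2 = -1), from which the null vectors e0, einf are built.
Number of generators m = 2 + 2 = 4.
dim Cl(p,q) = 2^m = 2^4 = 16


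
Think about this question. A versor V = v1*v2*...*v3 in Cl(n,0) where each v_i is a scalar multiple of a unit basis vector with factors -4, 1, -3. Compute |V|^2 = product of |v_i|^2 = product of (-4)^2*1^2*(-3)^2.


Each vector v_i has |v_i|^2 = s_i^2
Squared scales: (-4)^2 = 16, 1^2 = 1, (-3)^2 = 9
|V|^2 = 16 * 1 * 9
= 144


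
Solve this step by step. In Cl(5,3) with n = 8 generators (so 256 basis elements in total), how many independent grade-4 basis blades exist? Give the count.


Number of grade-k basis blades in Cl(p,q) with n = p + q is C(n, k).
n = 5 + 3 = 8
C(8, 4) = 8! / (4! * 4!)
= 40320 / (24 * 24)
= 70


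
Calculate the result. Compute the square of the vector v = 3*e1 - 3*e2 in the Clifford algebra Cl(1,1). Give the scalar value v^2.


v^2 = sum of c_i^2 * e_i^2
Positive signature terms (e_i^2 = +1): 3^2 = 9
Negative signature terms (e_j^2 = -1): (-3)^2 = 9
v^2 = 9 - 9 = 0


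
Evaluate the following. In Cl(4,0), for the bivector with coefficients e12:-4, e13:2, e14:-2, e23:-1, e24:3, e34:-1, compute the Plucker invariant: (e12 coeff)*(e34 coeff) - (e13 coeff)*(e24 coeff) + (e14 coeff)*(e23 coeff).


Plucker relation: af - be + cd
a*f = (-4)*(-1) = 4
b*e = 2*3 = 6
c*d = (-2)*(-1) = 2
af - be + cd = 4 - 6 + 2
= 0


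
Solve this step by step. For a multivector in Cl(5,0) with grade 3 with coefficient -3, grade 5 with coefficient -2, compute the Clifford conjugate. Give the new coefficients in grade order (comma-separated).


Clifford conjugate sign for grade k: (-1)^(k(k+1)/2)
Grade 3: (-1)^(3*4/2) = (-1)^6 = 1, coeff -3 -> -3
Grade 5: (-1)^(5*6/2) = (-1)^15 = -1, coeff -2 -> 2
Conjugated coefficients: -3, 2


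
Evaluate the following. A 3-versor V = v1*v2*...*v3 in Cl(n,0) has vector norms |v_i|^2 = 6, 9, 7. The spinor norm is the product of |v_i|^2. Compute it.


Spinor norm N(V) = |v1|^2 * |v2|^2 * ... * |v3|^2
= 6 * 9 * 7
Running product: 6, 54, 378
N(V) = 378


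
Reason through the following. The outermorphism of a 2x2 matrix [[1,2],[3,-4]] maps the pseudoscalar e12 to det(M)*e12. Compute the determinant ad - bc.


The outermorphism of a linear map f sends e1^e2 to f(e1)^f(e2).
f(e1) = 1*e1 + 3*e2
f(e2) = 2*e1 - 4*e2
f(e1) ^ f(e2) = (1*e1 + 3*e2) ^ (2*e1 - 4*e2)
= 1*(-4)*e12 + 3*2*e21
= (-4 - 6)*e12
= -10*e12
Coefficient = -10


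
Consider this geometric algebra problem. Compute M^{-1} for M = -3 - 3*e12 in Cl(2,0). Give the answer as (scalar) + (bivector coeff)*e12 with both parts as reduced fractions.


M = -3 - 3*e12, where e12^2 = -1.
Since M commutes with its reverse ~M = a - b*e12, M * ~M = a^2 - b^2*e12^2 = a^2 + b^2.
So M^{-1} = ~M / (a^2 + b^2) = (a - b*e12)/(a^2 + b^2).
a^2 + b^2 = 9 + 9 = 18
Scalar part = -3/18 = -1/6
Bivector coeff = 3/18 = 1/6
M^{-1} = -1/6 + 1/6*e12


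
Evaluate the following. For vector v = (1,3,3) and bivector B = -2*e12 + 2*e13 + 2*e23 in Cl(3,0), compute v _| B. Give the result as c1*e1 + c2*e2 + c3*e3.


Left contraction v _| B = <vB>_1 (grade-1 part of the geometric product vB).
Using e1_|e12 = e2, e2_|e12 = -e1, e1_|e13 = e3, e3_|e13 = -e1, e2_|e23 = e3, e3_|e23 = -e2:
e1 coeff: -v2*b12 - v3*b13 = -(3)*(-2) - (3)*(2) = 0
e2 coeff: v1*b12 - v3*b23 = (1)*(-2) - (3)*(2) = -8
e3 coeff: v1*b13 + v2*b23 = (1)*(2) + (3)*(2) = 8
v _| B = 0*e1 - 8*e2 + 8*e3


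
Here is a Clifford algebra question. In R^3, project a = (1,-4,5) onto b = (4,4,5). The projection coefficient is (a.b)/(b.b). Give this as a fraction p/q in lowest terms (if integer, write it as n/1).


Projection coefficient = (a . b) / (b . b)
a . b = 1*4 + (-4)*4 + 5*5
= 4 + (-16) + 25 = 13
b . b = 4^2 + 4^2 + 5^2
= 16 + 16 + 25 = 57
Coefficient = 13/57
In lowest terms: 13/57


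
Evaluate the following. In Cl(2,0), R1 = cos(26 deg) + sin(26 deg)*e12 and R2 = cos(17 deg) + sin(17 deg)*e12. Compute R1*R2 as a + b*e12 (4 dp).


Same-plane rotors commute and their half-angles add:
R1*R2 = cos(a1 + a2) + sin(a1 + a2)*e12.
a1 + a2 = 26 + 17 = 43 deg
cos(43 deg) = 0.7314
sin(43 deg) = 0.6820
R1*R2 = 0.7314 + 0.6820*e12


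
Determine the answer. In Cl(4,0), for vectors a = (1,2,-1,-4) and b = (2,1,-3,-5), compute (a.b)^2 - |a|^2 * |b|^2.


a . b = 1*2 + 2*1 + (-1)*(-3) + (-4)*(-5)
= 2 + 2 + 3 + 20 = 27
|a|^2 = 1^2 + 2^2 + (-1)^2 + (-4)^2 = 22
|b|^2 = 2^2 + 1^2 + (-3)^2 + (-5)^2 = 39
(a.b)^2 = 27^2 = 729
|a|^2 * |b|^2 = 22 * 39 = 858
Result = 729 - 858 = -129


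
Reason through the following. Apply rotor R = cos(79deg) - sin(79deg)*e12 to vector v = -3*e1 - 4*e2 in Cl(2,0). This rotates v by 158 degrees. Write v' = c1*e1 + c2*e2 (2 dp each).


Rotor R = cos(79deg) - sin(79deg)*e12
Rotation angle theta = 2 * 79 = 158 degrees
v' = R*v*~R rotates v by theta.
cos(158deg) = -0.9272, sin(158deg) = 0.3746
v'_1 = -3*cos(158deg) - (-4)*sin(158deg)
= -3*(-0.9272) - (-4)*0.3746
= 4.28
v'_2 = -3*sin(158deg) + (-4)*cos(158deg)
= -3*0.3746 + (-4)*(-0.9272)
= 2.58
v' = 4.28*e1 + 2.58*e2


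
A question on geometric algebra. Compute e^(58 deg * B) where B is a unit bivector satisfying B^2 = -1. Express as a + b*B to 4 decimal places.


For a unit bivector B with B^2 = -1, the exponential series gives
e^(theta*B) = cos(theta) + sin(theta)*B (the GA analogue of Euler's formula).
theta = 58 degrees = 1.012291 rad
cos(58 deg) = 0.5299
sin(58 deg) = 0.8480
exp(theta*B) = 0.5299 + 0.8480*B


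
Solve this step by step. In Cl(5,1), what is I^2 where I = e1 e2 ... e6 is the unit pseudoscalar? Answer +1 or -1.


The pseudoscalar I = e1...e_n (product of all n generators) of Cl(p,q) satisfies I^2 = (-1)^(q + n(n-1)/2).
p = 5, q = 1, n = p + q = 6
n(n-1)/2 = 6 * 5 / 2 = 15
Exponent = q + n(n-1)/2 = 1 + 15 = 16
I^2 = (-1)^16 = +1


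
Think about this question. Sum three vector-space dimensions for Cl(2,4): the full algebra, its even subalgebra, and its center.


n = 2 + 4 = 6
Total dim = 2^6 = 64
Even subalgebra dim = 2^5 = 32
n is even, so center dim = 1
Sum = 64 + 32 + 1 = 97


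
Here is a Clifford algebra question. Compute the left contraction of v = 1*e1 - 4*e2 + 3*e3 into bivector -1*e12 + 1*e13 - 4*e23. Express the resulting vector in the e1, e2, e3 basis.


Left contraction v _| B = <vB>_1 (grade-1 part of the geometric product vB).
Using e1_|e12 = e2, e2_|e12 = -e1, e1_|e13 = e3, e3_|e13 = -e1, e2_|e23 = e3, e3_|e23 = -e2:
e1 coeff: -v2*b12 - v3*b13 = -(-4)*(-1) - (3)*(1) = -7
e2 coeff: v1*b12 - v3*b23 = (1)*(-1) - (3)*(-4) = 11
e3 coeff: v1*b13 + v2*b23 = (1)*(1) + (-4)*(-4) = 17
v _| B = -7*e1 + 11*e2 + 17*e3


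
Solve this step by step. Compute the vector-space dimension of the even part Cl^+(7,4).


Even subalgebra dimension = 2^(n-1)
n = 7 + 4 = 11
2^(11 - 1) = 2^10 = 1024
Verification: sum of C(11,k) for even k = 1 + 55 + 330 + 462 + 165 + 11 = 1024
Result = 1024


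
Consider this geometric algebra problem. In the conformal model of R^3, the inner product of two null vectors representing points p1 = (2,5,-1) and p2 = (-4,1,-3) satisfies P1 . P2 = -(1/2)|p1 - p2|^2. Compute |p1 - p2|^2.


p1 - p2 = (6, 4, 2)
|p1 - p2|^2 = 6^2 + 4^2 + 2^2
= 36 + 16 + 4
= 56


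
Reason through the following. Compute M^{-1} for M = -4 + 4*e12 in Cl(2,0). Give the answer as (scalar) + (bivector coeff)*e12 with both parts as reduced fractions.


M = -4 + 4*e12, where e12^2 = -1.
Since M commutes with its reverse ~M = a - b*e12, M * ~M = a^2 - b^2*e12^2 = a^2 + b^2.
So M^{-1} = ~M / (a^2 + b^2) = (a - b*e12)/(a^2 + b^2).
a^2 + b^2 = 16 + 16 = 32
Scalar part = -4/32 = -1/8
Bivector coeff = -4/32 = -1/8
M^{-1} = -1/8 - 1/8*e12


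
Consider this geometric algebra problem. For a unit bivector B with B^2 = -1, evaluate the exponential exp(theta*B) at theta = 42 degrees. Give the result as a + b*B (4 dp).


For a unit bivector B with B^2 = -1, the exponential series gives
e^(theta*B) = cos(theta) + sin(theta)*B (the GA analogue of Euler's formula).
theta = 42 degrees = 0.733038 rad
cos(42 deg) = 0.7431
sin(42 deg) = 0.6691
exp(theta*B) = 0.7431 + 0.6691*B


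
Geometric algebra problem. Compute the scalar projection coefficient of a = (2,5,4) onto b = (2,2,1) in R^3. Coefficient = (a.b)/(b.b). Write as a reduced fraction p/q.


Projection coefficient = (a . b) / (b . b)
a . b = 2*2 + 5*2 + 4*1
= 4 + 10 + 4 = 18
b . b = 2^2 + 2^2 + 1^2
= 4 + 4 + 1 = 9
Coefficient = 18/9
In lowest terms: 2/1


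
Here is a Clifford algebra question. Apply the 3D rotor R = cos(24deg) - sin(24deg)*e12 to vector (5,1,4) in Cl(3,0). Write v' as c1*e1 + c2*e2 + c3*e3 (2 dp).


Rotor R = cos(24deg) - sin(24deg)*e12
Rotation angle theta = 2 * 24 = 48 degrees in the e12 plane (e1 -> e2).
The component perpendicular to the plane (e3) is invariant: v'_3 = v3 = 4.00
cos(48deg) = 0.6691, sin(48deg) = 0.7431
v'_1 = v1*cos(theta) - v2*sin(theta) = 5*0.6691 - 1*0.7431 = 2.60
v'_2 = v1*sin(theta) + v2*cos(theta) = 5*0.7431 + 1*0.6691 = 4.38
v' = 2.60*e1 + 4.38*e2 + 4.00*e3


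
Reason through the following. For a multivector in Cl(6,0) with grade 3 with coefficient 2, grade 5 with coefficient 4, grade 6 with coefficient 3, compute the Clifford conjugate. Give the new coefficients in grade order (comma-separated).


Clifford conjugate sign for grade k: (-1)^(k(k+1)/2)
Grade 3: (-1)^(3*4/2) = (-1)^6 = 1, coeff 2 -> 2
Grade 5: (-1)^(5*6/2) = (-1)^15 = -1, coeff 4 -> -4
Grade 6: (-1)^(6*7/2) = (-1)^21 = -1, coeff 3 -> -3
Conjugated coefficients: 2, -4, -3


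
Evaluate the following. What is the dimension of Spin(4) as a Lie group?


Spin(n) double-covers SO(n); both have Lie algebra so(n) of dimension n(n-1)/2.
n = 4
n(n-1) = 4 * 3 = 12
dim Spin(4) = 12/2 = 6


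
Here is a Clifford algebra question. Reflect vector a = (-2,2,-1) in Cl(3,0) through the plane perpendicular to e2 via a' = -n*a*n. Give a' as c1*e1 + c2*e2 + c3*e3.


Reflection formula: a' = -n*a*n, with n = e2 (unit vector, n^2 = 1).
For reflection through hyperplane perp to e2:
The component along e2 flips sign, others stay.
a = (-2, 2, -1)
a' = (-2, -2, -1)
a' = -2*e1 - 2*e2 - 1*e3


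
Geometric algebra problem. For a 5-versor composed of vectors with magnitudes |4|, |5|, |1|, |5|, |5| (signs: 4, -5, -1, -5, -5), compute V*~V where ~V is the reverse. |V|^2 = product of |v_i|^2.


Each vector v_i has |v_i|^2 = s_i^2
Squared scales: 4^2 = 16, (-5)^2 = 25, (-1)^2 = 1, (-5)^2 = 25, (-5)^2 = 25
|V|^2 = 16 * 25 * 1 * 25 * 25
= 250000


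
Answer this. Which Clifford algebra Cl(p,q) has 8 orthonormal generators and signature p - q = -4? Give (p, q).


We need p + q = 8 and p - q = -4.
Adding: 2p = 8 + (-4) = 4, so p = 2.
Then q = 8 - 2 = 6.
(p, q) = (2, 6)


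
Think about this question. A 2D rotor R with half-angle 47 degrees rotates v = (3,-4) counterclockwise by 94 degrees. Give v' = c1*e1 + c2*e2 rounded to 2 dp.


Rotor R = cos(47deg) - sin(47deg)*e12
Rotation angle theta = 2 * 47 = 94 degrees
v' = R*v*~R rotates v by theta.
cos(94deg) = -0.0698, sin(94deg) = 0.9976
v'_1 = 3*cos(94deg) - (-4)*sin(94deg)
= 3*(-0.0698) - (-4)*0.9976
= 3.78
v'_2 = 3*sin(94deg) + (-4)*cos(94deg)
= 3*0.9976 + (-4)*(-0.0698)
= 3.27
v' = 3.78*e1 + 3.27*e2


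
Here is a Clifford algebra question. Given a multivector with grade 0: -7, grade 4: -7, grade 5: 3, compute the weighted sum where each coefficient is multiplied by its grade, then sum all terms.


Grade-weighted sum = sum of grade_k * coefficient_k
0*(-7) = 0
4*(-7) = -28
5*3 = 15
Total = 0 + (-28) + 15 = -13


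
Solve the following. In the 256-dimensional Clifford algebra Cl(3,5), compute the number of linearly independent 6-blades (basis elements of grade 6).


Number of grade-k basis blades in Cl(p,q) with n = p + q is C(n, k).
n = 3 + 5 = 8
C(8, 6) = 8! / (6! * 2!)
= 40320 / (720 * 2)
= 28


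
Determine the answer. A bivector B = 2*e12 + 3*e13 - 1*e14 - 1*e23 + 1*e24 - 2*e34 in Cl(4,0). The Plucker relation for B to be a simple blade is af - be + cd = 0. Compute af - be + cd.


Plucker relation: af - be + cd
a*f = 2*(-2) = -4
b*e = 3*1 = 3
c*d = (-1)*(-1) = 1
af - be + cd = -4 - 3 + 1
= -6


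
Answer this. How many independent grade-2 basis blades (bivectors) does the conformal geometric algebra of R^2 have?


The conformal model of R^2 uses Cl(3,1) with m = 2 + 2 = 4 generators.
Number of grade-2 blades = C(m, 2) = C(4, 2)
= 4*3/2 = 6


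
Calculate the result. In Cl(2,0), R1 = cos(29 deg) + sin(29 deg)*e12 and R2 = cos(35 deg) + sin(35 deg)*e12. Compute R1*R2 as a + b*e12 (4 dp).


Same-plane rotors commute and their half-angles add:
R1*R2 = cos(a1 + a2) + sin(a1 + a2)*e12.
a1 + a2 = 29 + 35 = 64 deg
cos(64 deg) = 0.4384
sin(64 deg) = 0.8988
R1*R2 = 0.4384 + 0.8988*e12


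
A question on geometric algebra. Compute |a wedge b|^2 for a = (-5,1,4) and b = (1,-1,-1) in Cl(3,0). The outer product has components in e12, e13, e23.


a wedge b = (a1*b2 - a2*b1)*e12 + (a1*b3 - a3*b1)*e13 + (a2*b3 - a3*b2)*e23
e12 coeff: (-5)*(-1) - 1*1 = 5 - 1 = 4
e13 coeff: (-5)*(-1) - 4*1 = 5 - 4 = 1
e23 coeff: 1*(-1) - 4*(-1) = -1 - (-4) = 3
|a wedge b|^2 = 4^2 + 1^2 + 3^2
= 16 + 1 + 9
= 26


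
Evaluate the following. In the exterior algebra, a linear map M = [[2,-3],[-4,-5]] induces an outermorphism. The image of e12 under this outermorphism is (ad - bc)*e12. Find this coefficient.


The outermorphism of a linear map f sends e1^e2 to f(e1)^f(e2).
f(e1) = 2*e1 - 4*e2
f(e2) = -3*e1 - 5*e2
f(e1) ^ f(e2) = (2*e1 - 4*e2) ^ (-3*e1 - 5*e2)
= 2*(-5)*e12 + (-4)*(-3)*e21
= (-10 - 12)*e12
= -22*e12
Coefficient = -22


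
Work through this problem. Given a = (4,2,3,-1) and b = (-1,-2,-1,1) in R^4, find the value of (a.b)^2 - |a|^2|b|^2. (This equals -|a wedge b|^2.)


a . b = 4*(-1) + 2*(-2) + 3*(-1) + (-1)*1
= -4 + (-4) + (-3) + (-1) = -12
|a|^2 = 4^2 + 2^2 + 3^2 + (-1)^2 = 30
|b|^2 = (-1)^2 + (-2)^2 + (-1)^2 + 1^2 = 7
(a.b)^2 = (-12)^2 = 144
|a|^2 * |b|^2 = 30 * 7 = 210
Result = 144 - 210 = -66


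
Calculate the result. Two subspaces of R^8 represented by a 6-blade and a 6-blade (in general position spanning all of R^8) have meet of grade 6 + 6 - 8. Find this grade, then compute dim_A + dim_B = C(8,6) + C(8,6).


Meet grade = grade(A) + grade(B) - n
= 6 + 6 - 8 = 4
C(8,6) = 28
C(8,6) = 28
dim_A + dim_B = 28 + 28 = 56


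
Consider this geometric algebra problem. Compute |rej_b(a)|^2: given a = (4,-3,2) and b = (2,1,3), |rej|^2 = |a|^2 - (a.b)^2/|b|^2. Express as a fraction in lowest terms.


|a|^2 = 4^2 + (-3)^2 + 2^2 = 29
|b|^2 = 2^2 + 1^2 + 3^2 = 14
a . b = 4*2 + (-3)*1 + 2*3 = 11
(a.b)^2 = 11^2 = 121
|rej|^2 = 29 - 121/14
= (406 - 121)/14
= 285/14
In lowest terms: 285/14


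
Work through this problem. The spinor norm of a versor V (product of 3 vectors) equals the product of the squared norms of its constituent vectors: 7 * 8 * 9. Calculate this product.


Spinor norm N(V) = |v1|^2 * |v2|^2 * ... * |v3|^2
= 7 * 8 * 9
Running product: 7, 56, 504
N(V) = 504


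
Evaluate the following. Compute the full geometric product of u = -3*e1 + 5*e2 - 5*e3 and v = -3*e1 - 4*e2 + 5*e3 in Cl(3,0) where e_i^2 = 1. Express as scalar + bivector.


In Cl(3,0): e_i^2 = 1, e_ie_j = -e_je_i for i != j.
Scalar part = u . v = (-3)*(-3) + 5*(-4) + (-5)*5
= 9 + (-20) + (-25) = -36
e12 coeff = (-3)*(-4) - 5*(-3) = 12 - (-15) = 27
e13 coeff = (-3)*5 - (-5)*(-3) = -15 - 15 = -30
e23 coeff = 5*5 - (-5)*(-4) = 25 - 20 = 5
uv = -36 + 27*e12 - 30*e13 + 5*e23


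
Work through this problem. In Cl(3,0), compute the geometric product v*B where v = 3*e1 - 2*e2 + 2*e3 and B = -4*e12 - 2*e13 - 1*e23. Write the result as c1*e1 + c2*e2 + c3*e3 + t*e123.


vB has grade-1 (vector) and grade-3 (trivector) parts: vB = (v _| B) + (v ^ B).
Vector part <vB>_1:
  e1: -v2*b12 - v3*b13 = -(-2)*(-4) - (2)*(-2) = -4
  e2: v1*b12 - v3*b23 = (3)*(-4) - (2)*(-1) = -10
  e3: v1*b13 + v2*b23 = (3)*(-2) + (-2)*(-1) = -4
Trivector part <vB>_3:
  e123: v1*b23 - v2*b13 + v3*b12 = (3)*(-1) - (-2)*(-2) + (2)*(-4) = -15
vB = -4*e1 - 10*e2 - 4*e3 - 15*e123


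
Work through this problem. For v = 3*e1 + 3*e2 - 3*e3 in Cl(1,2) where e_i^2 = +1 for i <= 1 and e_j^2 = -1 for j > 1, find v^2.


v^2 = sum of c_i^2 * e_i^2
Positive signature terms (e_i^2 = +1): 3^2 = 9
Negative signature terms (e_j^2 = -1): 3^2 + (-3)^2 = 18
v^2 = 9 - 18 = -9


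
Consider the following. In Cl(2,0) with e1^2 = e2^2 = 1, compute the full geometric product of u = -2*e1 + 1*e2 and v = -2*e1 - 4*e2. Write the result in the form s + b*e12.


Expand: (-2*e1 + 1*e2)(-2*e1 - 4*e2)
= (-2)*(-2)*e1e1 + (-2)*(-4)*e1e2 + 1*(-2)*e2e1 + 1*(-4)*e2e2
Using e1^2 = e2^2 = 1, e2e1 = -e1e2:
Scalar part s = (-2)*(-2) + 1*(-4) = 4 + (-4) = 0
Bivector part b = (-2)*(-4) - 1*(-2) = 8 - (-2) = 10
uv = 0 + 10*e12


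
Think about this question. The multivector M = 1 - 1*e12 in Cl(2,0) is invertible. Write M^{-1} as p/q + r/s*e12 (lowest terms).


M = 1 - 1*e12, where e12^2 = -1.
Since M commutes with its reverse ~M = a - b*e12, M * ~M = a^2 - b^2*e12^2 = a^2 + b^2.
So M^{-1} = ~M / (a^2 + b^2) = (a - b*e12)/(a^2 + b^2).
a^2 + b^2 = 1 + 1 = 2
Scalar part = 1/2 = 1/2
Bivector coeff = 1/2 = 1/2
M^{-1} = 1/2 + 1/2*e12


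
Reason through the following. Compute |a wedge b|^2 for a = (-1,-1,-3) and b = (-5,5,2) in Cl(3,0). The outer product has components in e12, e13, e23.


a wedge b = (a1*b2 - a2*b1)*e12 + (a1*b3 - a3*b1)*e13 + (a2*b3 - a3*b2)*e23
e12 coeff: (-1)*5 - (-1)*(-5) = -5 - 5 = -10
e13 coeff: (-1)*2 - (-3)*(-5) = -2 - 15 = -17
e23 coeff: (-1)*2 - (-3)*5 = -2 - (-15) = 13
|a wedge b|^2 = (-10)^2 + (-17)^2 + 13^2
= 100 + 289 + 169
= 558


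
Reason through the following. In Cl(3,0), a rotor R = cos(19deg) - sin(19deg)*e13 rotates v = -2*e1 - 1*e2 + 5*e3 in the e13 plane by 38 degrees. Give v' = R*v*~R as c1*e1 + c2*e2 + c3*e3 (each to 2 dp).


Rotor R = cos(19deg) - sin(19deg)*e13
Rotation angle theta = 2 * 19 = 38 degrees in the e13 plane (e1 -> e3).
The component perpendicular to the plane (e2) is invariant: v'_2 = v2 = -1.00
cos(38deg) = 0.7880, sin(38deg) = 0.6157
v'_1 = v1*cos(theta) - v3*sin(theta) = -2*0.7880 - 5*0.6157 = -4.65
v'_3 = v1*sin(theta) + v3*cos(theta) = -2*0.6157 + 5*0.7880 = 2.71
v' = -4.65*e1 - 1.00*e2 + 2.71*e3


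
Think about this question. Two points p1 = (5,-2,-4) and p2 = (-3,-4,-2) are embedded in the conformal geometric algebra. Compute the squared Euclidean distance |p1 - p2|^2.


p1 - p2 = (8, 2, -2)
|p1 - p2|^2 = 8^2 + 2^2 + (-2)^2
= 64 + 4 + 4
= 72


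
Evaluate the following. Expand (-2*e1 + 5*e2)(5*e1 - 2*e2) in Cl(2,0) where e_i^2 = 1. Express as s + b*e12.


Expand: (-2*e1 + 5*e2)(5*e1 - 2*e2)
= (-2)*5*e1e1 + (-2)*(-2)*e1e2 + 5*5*e2e1 + 5*(-2)*e2e2
Using e1^2 = e2^2 = 1, e2e1 = -e1e2:
Scalar part s = (-2)*5 + 5*(-2) = -10 + (-10) = -20
Bivector part b = (-2)*(-2) - 5*5 = 4 - 25 = -21
uv = -20 - 21*e12


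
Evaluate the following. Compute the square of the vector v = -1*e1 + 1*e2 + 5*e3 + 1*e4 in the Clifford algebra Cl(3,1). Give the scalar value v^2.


v^2 = sum of c_i^2 * e_i^2
Positive signature terms (e_i^2 = +1): (-1)^2 + 1^2 + 5^2 = 27
Negative signature terms (e_j^2 = -1): 1^2 = 1
v^2 = 27 - 1 = 26


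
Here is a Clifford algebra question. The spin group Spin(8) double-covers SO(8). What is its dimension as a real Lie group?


Spin(n) double-covers SO(n); both have Lie algebra so(n) of dimension n(n-1)/2.
n = 8
n(n-1) = 8 * 7 = 56
dim Spin(8) = 56/2 = 28


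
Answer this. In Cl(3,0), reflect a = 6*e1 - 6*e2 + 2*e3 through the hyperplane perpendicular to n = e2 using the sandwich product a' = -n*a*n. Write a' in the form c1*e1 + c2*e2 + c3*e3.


Reflection formula: a' = -n*a*n, with n = e2 (unit vector, n^2 = 1).
For reflection through hyperplane perp to e2:
The component along e2 flips sign, others stay.
a = (6, -6, 2)
a' = (6, 6, 2)
a' = 6*e1 + 6*e2 + 2*e3


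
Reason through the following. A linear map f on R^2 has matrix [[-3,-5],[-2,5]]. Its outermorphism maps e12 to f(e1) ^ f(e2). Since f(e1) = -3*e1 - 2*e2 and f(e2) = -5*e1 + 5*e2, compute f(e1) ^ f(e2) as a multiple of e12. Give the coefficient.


The outermorphism of a linear map f sends e1^e2 to f(e1)^f(e2).
f(e1) = -3*e1 - 2*e2
f(e2) = -5*e1 + 5*e2
f(e1) ^ f(e2) = (-3*e1 - 2*e2) ^ (-5*e1 + 5*e2)
= (-3)*5*e12 + (-2)*(-5)*e21
= (-15 - 10)*e12
= -25*e12
Coefficient = -25


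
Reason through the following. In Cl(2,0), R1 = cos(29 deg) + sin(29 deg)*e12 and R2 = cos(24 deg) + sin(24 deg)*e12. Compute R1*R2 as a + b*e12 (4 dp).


Same-plane rotors commute and their half-angles add:
R1*R2 = cos(a1 + a2) + sin(a1 + a2)*e12.
a1 + a2 = 29 + 24 = 53 deg
cos(53 deg) = 0.6018
sin(53 deg) = 0.7986
R1*R2 = 0.6018 + 0.7986*e12


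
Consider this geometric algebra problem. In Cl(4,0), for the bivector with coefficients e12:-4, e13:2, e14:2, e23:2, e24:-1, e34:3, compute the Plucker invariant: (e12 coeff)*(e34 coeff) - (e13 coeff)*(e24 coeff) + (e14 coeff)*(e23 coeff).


Plucker relation: af - be + cd
a*f = (-4)*3 = -12
b*e = 2*(-1) = -2
c*d = 2*2 = 4
af - be + cd = -12 - (-2) + 4
= -6


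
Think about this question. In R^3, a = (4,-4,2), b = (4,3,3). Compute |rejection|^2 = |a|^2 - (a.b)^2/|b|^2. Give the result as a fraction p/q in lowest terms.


|a|^2 = 4^2 + (-4)^2 + 2^2 = 36
|b|^2 = 4^2 + 3^2 + 3^2 = 34
a . b = 4*4 + (-4)*3 + 2*3 = 10
(a.b)^2 = 10^2 = 100
|rej|^2 = 36 - 100/34
= (1224 - 100)/34
= 1124/34
In lowest terms: 562/17


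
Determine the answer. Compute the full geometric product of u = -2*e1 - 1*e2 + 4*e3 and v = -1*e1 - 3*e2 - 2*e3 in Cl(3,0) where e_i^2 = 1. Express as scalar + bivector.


In Cl(3,0): e_i^2 = 1, e_ie_j = -e_je_i for i != j.
Scalar part = u . v = (-2)*(-1) + (-1)*(-3) + 4*(-2)
= 2 + 3 + (-8) = -3
e12 coeff = (-2)*(-3) - (-1)*(-1) = 6 - 1 = 5
e13 coeff = (-2)*(-2) - 4*(-1) = 4 - (-4) = 8
e23 coeff = (-1)*(-2) - 4*(-3) = 2 - (-12) = 14
uv = -3 + 5*e12 + 8*e13 + 14*e23


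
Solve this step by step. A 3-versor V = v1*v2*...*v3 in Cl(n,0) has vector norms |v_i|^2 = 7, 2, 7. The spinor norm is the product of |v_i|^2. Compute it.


Spinor norm N(V) = |v1|^2 * |v2|^2 * ... * |v3|^2
= 7 * 2 * 7
Running product: 7, 14, 98
N(V) = 98


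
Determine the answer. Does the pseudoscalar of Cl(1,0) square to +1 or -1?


The pseudoscalar I = e1...e_n (product of all n generators) of Cl(p,q) satisfies I^2 = (-1)^(q + n(n-1)/2).
p = 1, q = 0, n = p + q = 1
n(n-1)/2 = 1 * 0 / 2 = 0
Exponent = q + n(n-1)/2 = 0 + 0 = 0
I^2 = (-1)^0 = +1


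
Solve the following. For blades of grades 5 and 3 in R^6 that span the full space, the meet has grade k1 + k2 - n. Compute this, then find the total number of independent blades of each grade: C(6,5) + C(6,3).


Meet grade = grade(A) + grade(B) - n
= 5 + 3 - 6 = 2
C(6,5) = 6
C(6,3) = 20
dim_A + dim_B = 6 + 20 = 26


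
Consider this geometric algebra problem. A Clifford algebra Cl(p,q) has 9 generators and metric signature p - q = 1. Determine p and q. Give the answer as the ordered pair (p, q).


We need p + q = 9 and p - q = 1.
Adding: 2p = 9 + 1 = 10, so p = 5.
Then q = 9 - 5 = 4.
(p, q) = (5, 4)


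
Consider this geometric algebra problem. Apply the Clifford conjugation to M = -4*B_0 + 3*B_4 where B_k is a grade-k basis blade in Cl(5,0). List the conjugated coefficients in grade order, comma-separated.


Clifford conjugate sign for grade k: (-1)^(k(k+1)/2)
Grade 0: (-1)^(0*1/2) = (-1)^0 = 1, coeff -4 -> -4
Grade 4: (-1)^(4*5/2) = (-1)^10 = 1, coeff 3 -> 3
Conjugated coefficients: -4, 3


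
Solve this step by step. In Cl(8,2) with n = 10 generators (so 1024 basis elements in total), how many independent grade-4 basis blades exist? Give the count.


Number of grade-k basis blades in Cl(p,q) with n = p + q is C(n, k).
n = 8 + 2 = 10
C(10, 4) = 10! / (4! * 6!)
= 3628800 / (24 * 720)
= 210


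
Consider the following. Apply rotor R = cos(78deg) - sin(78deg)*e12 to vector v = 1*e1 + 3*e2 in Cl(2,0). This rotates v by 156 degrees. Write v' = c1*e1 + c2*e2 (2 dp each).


Rotor R = cos(78deg) - sin(78deg)*e12
Rotation angle theta = 2 * 78 = 156 degrees
v' = R*v*~R rotates v by theta.
cos(156deg) = -0.9135, sin(156deg) = 0.4067
v'_1 = 1*cos(156deg) - 3*sin(156deg)
= 1*(-0.9135) - 3*0.4067
= -2.13
v'_2 = 1*sin(156deg) + 3*cos(156deg)
= 1*0.4067 + 3*(-0.9135)
= -2.33
v' = -2.13*e1 - 2.33*e2


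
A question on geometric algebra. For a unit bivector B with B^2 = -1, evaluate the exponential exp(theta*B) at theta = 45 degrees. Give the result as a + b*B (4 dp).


For a unit bivector B with B^2 = -1, the exponential series gives
e^(theta*B) = cos(theta) + sin(theta)*B (the GA analogue of Euler's formula).
theta = 45 degrees = 0.785398 rad
cos(45 deg) = 0.7071
sin(45 deg) = 0.7071
exp(theta*B) = 0.7071 + 0.7071*B


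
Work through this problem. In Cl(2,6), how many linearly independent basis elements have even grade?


Even subalgebra dimension = 2^(n-1)
n = 2 + 6 = 8
2^(8 - 1) = 2^7 = 128
Verification: sum of C(8,k) for even k = 1 + 28 + 70 + 28 + 1 = 128
Result = 128


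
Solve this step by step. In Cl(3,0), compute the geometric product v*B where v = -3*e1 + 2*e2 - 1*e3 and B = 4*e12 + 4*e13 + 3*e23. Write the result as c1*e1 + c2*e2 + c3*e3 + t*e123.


vB has grade-1 (vector) and grade-3 (trivector) parts: vB = (v _| B) + (v ^ B).
Vector part <vB>_1:
  e1: -v2*b12 - v3*b13 = -(2)*(4) - (-1)*(4) = -4
  e2: v1*b12 - v3*b23 = (-3)*(4) - (-1)*(3) = -9
  e3: v1*b13 + v2*b23 = (-3)*(4) + (2)*(3) = -6
Trivector part <vB>_3:
  e123: v1*b23 - v2*b13 + v3*b12 = (-3)*(3) - (2)*(4) + (-1)*(4) = -21
vB = -4*e1 - 9*e2 - 6*e3 - 21*e123


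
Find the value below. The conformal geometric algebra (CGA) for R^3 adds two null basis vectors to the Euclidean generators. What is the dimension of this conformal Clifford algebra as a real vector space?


The conformal model of R^3 uses Cl(4,1): the 3 Euclidean generators plus two extra orthogonal generators e+ (e+^2 = +1) and e- (e-^2 = -1), from which the null vectors e0, einf are built.
Number of generators m = 3 + 2 = 5.
dim Cl(p,q) = 2^m = 2^5 = 32


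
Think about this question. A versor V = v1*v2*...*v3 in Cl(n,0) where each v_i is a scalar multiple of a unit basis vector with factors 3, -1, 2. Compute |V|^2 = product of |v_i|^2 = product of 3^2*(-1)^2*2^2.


Each vector v_i has |v_i|^2 = s_i^2
Squared scales: 3^2 = 9, (-1)^2 = 1, 2^2 = 4
|V|^2 = 9 * 1 * 4
= 36


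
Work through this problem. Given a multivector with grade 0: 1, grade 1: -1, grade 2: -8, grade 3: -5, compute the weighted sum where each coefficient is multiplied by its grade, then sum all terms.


Grade-weighted sum = sum of grade_k * coefficient_k
0*1 = 0
1*(-1) = -1
2*(-8) = -16
3*(-5) = -15
Total = 0 + (-1) + (-16) + (-15) = -32


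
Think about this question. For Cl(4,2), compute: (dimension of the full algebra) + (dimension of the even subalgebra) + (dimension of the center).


n = 4 + 2 = 6
Total dim = 2^6 = 64
Even subalgebra dim = 2^5 = 32
n is even, so center dim = 1
Sum = 64 + 32 + 1 = 97


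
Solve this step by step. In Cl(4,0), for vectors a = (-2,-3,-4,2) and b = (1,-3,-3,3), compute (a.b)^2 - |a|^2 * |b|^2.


a . b = (-2)*1 + (-3)*(-3) + (-4)*(-3) + 2*3
= -2 + 9 + 12 + 6 = 25
|a|^2 = (-2)^2 + (-3)^2 + (-4)^2 + 2^2 = 33
|b|^2 = 1^2 + (-3)^2 + (-3)^2 + 3^2 = 28
(a.b)^2 = 25^2 = 625
|a|^2 * |b|^2 = 33 * 28 = 924
Result = 625 - 924 = -299


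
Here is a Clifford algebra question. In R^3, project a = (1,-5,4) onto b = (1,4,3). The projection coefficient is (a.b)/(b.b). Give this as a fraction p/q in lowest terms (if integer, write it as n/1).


Projection coefficient = (a . b) / (b . b)
a . b = 1*1 + (-5)*4 + 4*3
= 1 + (-20) + 12 = -7
b . b = 1^2 + 4^2 + 3^2
= 1 + 16 + 9 = 26
Coefficient = -7/26
In lowest terms: -7/26


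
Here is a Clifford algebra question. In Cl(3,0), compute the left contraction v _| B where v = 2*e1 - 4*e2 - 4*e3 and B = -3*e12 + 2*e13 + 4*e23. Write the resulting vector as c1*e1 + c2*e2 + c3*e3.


Left contraction v _| B = <vB>_1 (grade-1 part of the geometric product vB).
Using e1_|e12 = e2, e2_|e12 = -e1, e1_|e13 = e3, e3_|e13 = -e1, e2_|e23 = e3, e3_|e23 = -e2:
e1 coeff: -v2*b12 - v3*b13 = -(-4)*(-3) - (-4)*(2) = -4
e2 coeff: v1*b12 - v3*b23 = (2)*(-3) - (-4)*(4) = 10
e3 coeff: v1*b13 + v2*b23 = (2)*(2) + (-4)*(4) = -12
v _| B = -4*e1 + 10*e2 - 12*e3


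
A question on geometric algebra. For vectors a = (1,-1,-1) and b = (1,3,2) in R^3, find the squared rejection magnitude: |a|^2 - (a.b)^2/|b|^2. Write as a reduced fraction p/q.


|a|^2 = 1^2 + (-1)^2 + (-1)^2 = 3
|b|^2 = 1^2 + 3^2 + 2^2 = 14
a . b = 1*1 + (-1)*3 + (-1)*2 = -4
(a.b)^2 = (-4)^2 = 16
|rej|^2 = 3 - 16/14
= (42 - 16)/14
= 26/14
In lowest terms: 13/7


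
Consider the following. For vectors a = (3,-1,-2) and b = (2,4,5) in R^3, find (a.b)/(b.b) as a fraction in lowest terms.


Projection coefficient = (a . b) / (b . b)
a . b = 3*2 + (-1)*4 + (-2)*5
= 6 + (-4) + (-10) = -8
b . b = 2^2 + 4^2 + 5^2
= 4 + 16 + 25 = 45
Coefficient = -8/45
In lowest terms: -8/45


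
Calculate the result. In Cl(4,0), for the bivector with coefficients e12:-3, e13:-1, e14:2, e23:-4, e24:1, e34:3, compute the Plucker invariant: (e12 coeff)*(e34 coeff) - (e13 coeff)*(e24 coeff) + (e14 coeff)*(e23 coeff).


Plucker relation: af - be + cd
a*f = (-3)*3 = -9
b*e = (-1)*1 = -1
c*d = 2*(-4) = -8
af - be + cd = -9 - (-1) + (-8)
= -16


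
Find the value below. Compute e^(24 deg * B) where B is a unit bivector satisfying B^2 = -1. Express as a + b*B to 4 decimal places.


For a unit bivector B with B^2 = -1, the exponential series gives
e^(theta*B) = cos(theta) + sin(theta)*B (the GA analogue of Euler's formula).
theta = 24 degrees = 0.418879 rad
cos(24 deg) = 0.9135
sin(24 deg) = 0.4067
exp(theta*B) = 0.9135 + 0.4067*B


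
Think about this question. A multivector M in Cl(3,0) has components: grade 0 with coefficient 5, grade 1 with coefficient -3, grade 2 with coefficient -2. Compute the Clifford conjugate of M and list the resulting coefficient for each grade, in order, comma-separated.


Clifford conjugate sign for grade k: (-1)^(k(k+1)/2)
Grade 0: (-1)^(0*1/2) = (-1)^0 = 1, coeff 5 -> 5
Grade 1: (-1)^(1*2/2) = (-1)^1 = -1, coeff -3 -> 3
Grade 2: (-1)^(2*3/2) = (-1)^3 = -1, coeff -2 -> 2
Conjugated coefficients: 5, 3, 2


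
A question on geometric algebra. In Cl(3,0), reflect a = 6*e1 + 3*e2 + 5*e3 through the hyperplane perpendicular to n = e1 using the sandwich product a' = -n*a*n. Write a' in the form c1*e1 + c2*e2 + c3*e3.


Reflection formula: a' = -n*a*n, with n = e1 (unit vector, n^2 = 1).
For reflection through hyperplane perp to e1:
The component along e1 flips sign, others stay.
a = (6, 3, 5)
a' = (-6, 3, 5)
a' = -6*e1 + 3*e2 + 5*e3


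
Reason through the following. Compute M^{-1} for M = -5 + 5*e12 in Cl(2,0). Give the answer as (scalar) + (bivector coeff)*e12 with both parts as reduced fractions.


M = -5 + 5*e12, where e12^2 = -1.
Since M commutes with its reverse ~M = a - b*e12, M * ~M = a^2 - b^2*e12^2 = a^2 + b^2.
So M^{-1} = ~M / (a^2 + b^2) = (a - b*e12)/(a^2 + b^2).
a^2 + b^2 = 25 + 25 = 50
Scalar part = -5/50 = -1/10
Bivector coeff = -5/50 = -1/10
M^{-1} = -1/10 - 1/10*e12


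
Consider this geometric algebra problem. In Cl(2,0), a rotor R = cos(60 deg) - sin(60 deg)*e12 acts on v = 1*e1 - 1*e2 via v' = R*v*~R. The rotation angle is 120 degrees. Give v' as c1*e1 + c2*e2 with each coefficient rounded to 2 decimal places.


Rotor R = cos(60deg) - sin(60deg)*e12
Rotation angle theta = 2 * 60 = 120 degrees
v' = R*v*~R rotates v by theta.
cos(120deg) = -0.5000, sin(120deg) = 0.8660
v'_1 = 1*cos(120deg) - (-1)*sin(120deg)
= 1*(-0.5000) - (-1)*0.8660
= 0.37
v'_2 = 1*sin(120deg) + (-1)*cos(120deg)
= 1*0.8660 + (-1)*(-0.5000)
= 1.37
v' = 0.37*e1 + 1.37*e2


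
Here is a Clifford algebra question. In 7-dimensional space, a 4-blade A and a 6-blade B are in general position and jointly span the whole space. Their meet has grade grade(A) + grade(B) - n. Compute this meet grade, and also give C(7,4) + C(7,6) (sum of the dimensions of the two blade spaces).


Meet grade = grade(A) + grade(B) - n
= 4 + 6 - 7 = 3
C(7,4) = 35
C(7,6) = 7
dim_A + dim_B = 35 + 7 = 42


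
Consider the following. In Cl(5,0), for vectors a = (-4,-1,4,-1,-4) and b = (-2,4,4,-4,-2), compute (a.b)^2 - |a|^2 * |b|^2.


a . b = (-4)*(-2) + (-1)*4 + 4*4 + (-1)*(-4) + (-4)*(-2)
= 8 + (-4) + 16 + 4 + 8 = 32
|a|^2 = (-4)^2 + (-1)^2 + 4^2 + (-1)^2 + (-4)^2 = 50
|b|^2 = (-2)^2 + 4^2 + 4^2 + (-4)^2 + (-2)^2 = 56
(a.b)^2 = 32^2 = 1024
|a|^2 * |b|^2 = 50 * 56 = 2800
Result = 1024 - 2800 = -1776


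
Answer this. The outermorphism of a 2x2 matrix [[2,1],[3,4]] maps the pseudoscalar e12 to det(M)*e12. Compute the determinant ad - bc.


The outermorphism of a linear map f sends e1^e2 to f(e1)^f(e2).
f(e1) = 2*e1 + 3*e2
f(e2) = 1*e1 + 4*e2
f(e1) ^ f(e2) = (2*e1 + 3*e2) ^ (1*e1 + 4*e2)
= 2*4*e12 + 3*1*e21
= (8 - 3)*e12
= 5*e12
Coefficient = 5


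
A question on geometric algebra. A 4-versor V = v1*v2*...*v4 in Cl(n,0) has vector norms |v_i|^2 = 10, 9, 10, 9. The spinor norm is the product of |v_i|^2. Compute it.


Spinor norm N(V) = |v1|^2 * |v2|^2 * ... * |v4|^2
= 10 * 9 * 10 * 9
Running product: 10, 90, 900, 8100
N(V) = 8100


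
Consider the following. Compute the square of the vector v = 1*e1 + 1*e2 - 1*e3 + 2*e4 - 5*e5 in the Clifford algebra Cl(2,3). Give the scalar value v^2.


v^2 = sum of c_i^2 * e_i^2
Positive signature terms (e_i^2 = +1): 1^2 + 1^2 = 2
Negative signature terms (e_j^2 = -1): (-1)^2 + 2^2 + (-5)^2 = 30
v^2 = 2 - 30 = -28


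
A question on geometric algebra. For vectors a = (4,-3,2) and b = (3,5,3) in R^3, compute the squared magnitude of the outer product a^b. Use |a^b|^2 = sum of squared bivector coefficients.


a wedge b = (a1*b2 - a2*b1)*e12 + (a1*b3 - a3*b1)*e13 + (a2*b3 - a3*b2)*e23
e12 coeff: 4*5 - (-3)*3 = 20 - (-9) = 29
e13 coeff: 4*3 - 2*3 = 12 - 6 = 6
e23 coeff: (-3)*3 - 2*5 = -9 - 10 = -19
|a wedge b|^2 = 29^2 + 6^2 + (-19)^2
= 841 + 36 + 361
= 1238


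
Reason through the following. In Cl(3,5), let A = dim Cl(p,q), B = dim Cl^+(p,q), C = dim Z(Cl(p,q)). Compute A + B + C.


n = 3 + 5 = 8
Total dim = 2^8 = 256
Even subalgebra dim = 2^7 = 128
n is even, so center dim = 1
Sum = 256 + 128 + 1 = 385


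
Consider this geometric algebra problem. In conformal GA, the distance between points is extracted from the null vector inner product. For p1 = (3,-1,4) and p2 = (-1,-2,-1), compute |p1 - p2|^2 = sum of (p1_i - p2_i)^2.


p1 - p2 = (4, 1, 5)
|p1 - p2|^2 = 4^2 + 1^2 + 5^2
= 16 + 1 + 25
= 42


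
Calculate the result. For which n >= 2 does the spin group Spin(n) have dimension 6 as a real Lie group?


dim Spin(n) = dim so(n) = n(n-1)/2.
Solve n(n-1)/2 = 6, i.e. n^2 - n - 12 = 0.
Discriminant = 1 + 8*6 = 49
n = (1 + sqrt(49))/2 = (1 + 7)/2 = 4


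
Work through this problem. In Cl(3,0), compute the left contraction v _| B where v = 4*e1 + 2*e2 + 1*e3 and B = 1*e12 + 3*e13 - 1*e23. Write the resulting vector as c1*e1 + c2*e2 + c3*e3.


Left contraction v _| B = <vB>_1 (grade-1 part of the geometric product vB).
Using e1_|e12 = e2, e2_|e12 = -e1, e1_|e13 = e3, e3_|e13 = -e1, e2_|e23 = e3, e3_|e23 = -e2:
e1 coeff: -v2*b12 - v3*b13 = -(2)*(1) - (1)*(3) = -5
e2 coeff: v1*b12 - v3*b23 = (4)*(1) - (1)*(-1) = 5
e3 coeff: v1*b13 + v2*b23 = (4)*(3) + (2)*(-1) = 10
v _| B = -5*e1 + 5*e2 + 10*e3


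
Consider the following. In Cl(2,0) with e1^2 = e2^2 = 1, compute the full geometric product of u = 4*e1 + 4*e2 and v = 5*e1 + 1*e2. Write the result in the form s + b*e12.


Expand: (4*e1 + 4*e2)(5*e1 + 1*e2)
= 4*5*e1e1 + 4*1*e1e2 + 4*5*e2e1 + 4*1*e2e2
Using e1^2 = e2^2 = 1, e2e1 = -e1e2:
Scalar part s = 4*5 + 4*1 = 20 + 4 = 24
Bivector part b = 4*1 - 4*5 = 4 - 20 = -16
uv = 24 - 16*e12


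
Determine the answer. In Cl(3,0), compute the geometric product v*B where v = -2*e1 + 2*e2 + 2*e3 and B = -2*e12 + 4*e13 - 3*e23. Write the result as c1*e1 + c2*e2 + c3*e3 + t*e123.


vB has grade-1 (vector) and grade-3 (trivector) parts: vB = (v _| B) + (v ^ B).
Vector part <vB>_1:
  e1: -v2*b12 - v3*b13 = -(2)*(-2) - (2)*(4) = -4
  e2: v1*b12 - v3*b23 = (-2)*(-2) - (2)*(-3) = 10
  e3: v1*b13 + v2*b23 = (-2)*(4) + (2)*(-3) = -14
Trivector part <vB>_3:
  e123: v1*b23 - v2*b13 + v3*b12 = (-2)*(-3) - (2)*(4) + (2)*(-2) = -6
vB = -4*e1 + 10*e2 - 14*e3 - 6*e123


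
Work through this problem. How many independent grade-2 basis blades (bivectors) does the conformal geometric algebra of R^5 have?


The conformal model of R^5 uses Cl(6,1) with m = 5 + 2 = 7 generators.
Number of grade-2 blades = C(m, 2) = C(7, 2)
= 7*6/2 = 21


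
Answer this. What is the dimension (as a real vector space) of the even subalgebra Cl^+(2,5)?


Even subalgebra dimension = 2^(n-1)
n = 2 + 5 = 7
2^(7 - 1) = 2^6 = 64
Verification: sum of C(7,k) for even k = 1 + 21 + 35 + 7 = 64
Result = 64


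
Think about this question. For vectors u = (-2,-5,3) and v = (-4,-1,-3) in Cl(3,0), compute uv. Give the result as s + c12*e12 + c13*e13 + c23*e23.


In Cl(3,0): e_i^2 = 1, e_ie_j = -e_je_i for i != j.
Scalar part = u . v = (-2)*(-4) + (-5)*(-1) + 3*(-3)
= 8 + 5 + (-9) = 4
e12 coeff = (-2)*(-1) - (-5)*(-4) = 2 - 20 = -18
e13 coeff = (-2)*(-3) - 3*(-4) = 6 - (-12) = 18
e23 coeff = (-5)*(-3) - 3*(-1) = 15 - (-3) = 18
uv = 4 - 18*e12 + 18*e13 + 18*e23
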